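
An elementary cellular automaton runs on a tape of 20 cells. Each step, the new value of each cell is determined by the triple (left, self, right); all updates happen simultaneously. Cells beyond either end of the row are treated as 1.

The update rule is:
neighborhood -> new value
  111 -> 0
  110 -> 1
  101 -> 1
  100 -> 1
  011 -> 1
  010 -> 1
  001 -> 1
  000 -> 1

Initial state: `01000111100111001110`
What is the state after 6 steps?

00000111100111001110

11111100111101111011
00000111100111001110
11111100111101111011  (repeats step 1; period 2)
step 6: 00000111100111001110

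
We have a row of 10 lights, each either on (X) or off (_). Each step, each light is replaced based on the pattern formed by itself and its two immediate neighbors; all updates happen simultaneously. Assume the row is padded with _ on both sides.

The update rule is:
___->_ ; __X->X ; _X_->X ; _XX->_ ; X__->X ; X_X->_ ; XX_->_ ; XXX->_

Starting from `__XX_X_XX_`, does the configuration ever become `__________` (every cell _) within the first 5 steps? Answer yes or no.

yes

step 1: _X___X___X
step 2: XXX_XXX_XX
step 3: __________
all cells are _ at step 3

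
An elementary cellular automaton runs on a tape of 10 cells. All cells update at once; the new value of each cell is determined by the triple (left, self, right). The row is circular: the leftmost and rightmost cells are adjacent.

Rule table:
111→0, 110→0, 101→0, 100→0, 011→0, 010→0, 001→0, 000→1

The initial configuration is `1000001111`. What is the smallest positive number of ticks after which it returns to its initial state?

2

0011100000
1000001111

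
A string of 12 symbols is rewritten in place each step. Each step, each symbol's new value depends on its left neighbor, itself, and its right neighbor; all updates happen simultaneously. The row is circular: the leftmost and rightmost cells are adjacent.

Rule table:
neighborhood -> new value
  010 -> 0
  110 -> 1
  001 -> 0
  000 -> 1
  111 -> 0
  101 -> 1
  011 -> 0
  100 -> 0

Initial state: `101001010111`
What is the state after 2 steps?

010110010010

110000101000
010110010010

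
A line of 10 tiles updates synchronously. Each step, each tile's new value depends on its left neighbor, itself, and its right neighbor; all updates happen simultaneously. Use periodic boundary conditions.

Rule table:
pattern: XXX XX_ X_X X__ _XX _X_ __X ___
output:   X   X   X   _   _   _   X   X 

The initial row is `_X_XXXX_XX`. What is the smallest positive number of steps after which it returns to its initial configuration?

10

X_X_XXXX_X
XX_X_XXXX_
_XX_X_XXXX
X_XX_X_XXX
XX_XX_X_XX
XXX_XX_X_X
XXXX_XX_X_
_XXXX_XX_X
X_XXXX_XX_
_X_XXXX_XX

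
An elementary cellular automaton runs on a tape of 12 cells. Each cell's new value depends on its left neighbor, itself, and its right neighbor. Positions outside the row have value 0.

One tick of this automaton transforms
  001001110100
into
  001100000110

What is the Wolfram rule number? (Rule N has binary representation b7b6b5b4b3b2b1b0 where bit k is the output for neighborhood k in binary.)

20

position 6: 111 → 0  (bit 7 = 0)
position 7: 110 → 0  (bit 6 = 0)
position 8: 101 → 0  (bit 5 = 0)
position 3: 100 → 1  (bit 4 = 1)
position 5: 011 → 0  (bit 3 = 0)
position 2: 010 → 1  (bit 2 = 1)
position 1: 001 → 0  (bit 1 = 0)
position 0: 000 → 0  (bit 0 = 0)
bits b7..b0 = 00010100 = 20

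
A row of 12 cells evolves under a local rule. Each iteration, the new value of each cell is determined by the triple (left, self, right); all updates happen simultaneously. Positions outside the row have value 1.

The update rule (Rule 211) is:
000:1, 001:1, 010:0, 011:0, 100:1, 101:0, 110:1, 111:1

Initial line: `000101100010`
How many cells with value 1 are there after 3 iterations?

10

iteration 1: 111000111100
iteration 2: 111111011111
iteration 3: 111111001111
count of 1: 10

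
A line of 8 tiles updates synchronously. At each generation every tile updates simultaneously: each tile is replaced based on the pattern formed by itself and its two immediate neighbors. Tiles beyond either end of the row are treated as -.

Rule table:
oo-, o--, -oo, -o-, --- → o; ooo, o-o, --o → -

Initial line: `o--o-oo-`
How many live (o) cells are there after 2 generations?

generation 1: oo-o-ooo
generation 2: oo-o-o-o
count of o: 5

5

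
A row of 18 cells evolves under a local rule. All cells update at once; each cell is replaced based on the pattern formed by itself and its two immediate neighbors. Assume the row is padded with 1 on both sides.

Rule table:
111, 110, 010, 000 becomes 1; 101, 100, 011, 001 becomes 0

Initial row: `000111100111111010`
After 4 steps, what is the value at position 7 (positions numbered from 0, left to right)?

0

step 1: 010011100011111010
step 2: 010001101001111010
step 3: 010100101000111010
step 4: 010100101010011010
position 7 holds 0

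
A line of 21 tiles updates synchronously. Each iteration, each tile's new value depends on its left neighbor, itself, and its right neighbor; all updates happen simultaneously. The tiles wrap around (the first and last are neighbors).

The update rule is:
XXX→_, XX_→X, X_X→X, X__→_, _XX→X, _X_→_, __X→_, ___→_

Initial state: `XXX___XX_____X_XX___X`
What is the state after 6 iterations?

______XX_____________

__X___XX______XXX___X
______XX______X_X____
______XX_______X_____
______XX_____________
______XX_____________  (fixed point — unchanged through iteration 6)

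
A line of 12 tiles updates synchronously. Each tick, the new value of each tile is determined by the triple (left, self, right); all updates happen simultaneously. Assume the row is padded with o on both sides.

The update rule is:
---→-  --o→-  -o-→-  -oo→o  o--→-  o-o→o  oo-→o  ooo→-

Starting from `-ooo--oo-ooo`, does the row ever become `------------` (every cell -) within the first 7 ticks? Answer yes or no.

oo-o--oooo--
-oo---o--o--
ooo---------
--o---------
------------
all cells are - at tick 5

yes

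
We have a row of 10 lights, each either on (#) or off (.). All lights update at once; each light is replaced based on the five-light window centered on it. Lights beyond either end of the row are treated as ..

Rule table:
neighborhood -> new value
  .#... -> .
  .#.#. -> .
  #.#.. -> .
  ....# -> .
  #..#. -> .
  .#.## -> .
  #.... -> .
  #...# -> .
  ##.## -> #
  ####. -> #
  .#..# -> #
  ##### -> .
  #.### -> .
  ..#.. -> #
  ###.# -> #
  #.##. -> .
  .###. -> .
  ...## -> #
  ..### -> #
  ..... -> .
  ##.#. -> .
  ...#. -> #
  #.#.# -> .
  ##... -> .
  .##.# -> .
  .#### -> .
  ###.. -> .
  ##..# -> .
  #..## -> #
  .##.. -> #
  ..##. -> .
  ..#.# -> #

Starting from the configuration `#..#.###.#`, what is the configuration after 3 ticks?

##.#...#..
......##..
.....#.#..

.....#.#..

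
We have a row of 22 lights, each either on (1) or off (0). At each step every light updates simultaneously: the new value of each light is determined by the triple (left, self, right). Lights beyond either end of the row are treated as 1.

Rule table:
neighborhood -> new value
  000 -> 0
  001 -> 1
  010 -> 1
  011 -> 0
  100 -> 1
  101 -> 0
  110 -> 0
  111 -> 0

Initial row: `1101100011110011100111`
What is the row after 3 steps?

0101000001111110111100

step 1: 0000010100001100011000
step 2: 1000110110010010100101
step 3: 0101000001111110111100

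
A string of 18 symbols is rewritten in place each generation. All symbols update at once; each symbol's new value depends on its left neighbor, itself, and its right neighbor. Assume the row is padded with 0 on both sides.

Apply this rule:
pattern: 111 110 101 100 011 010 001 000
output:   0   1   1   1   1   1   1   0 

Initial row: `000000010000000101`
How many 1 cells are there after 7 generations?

000000111000001111
000001101100011001
000011111110111111
000110000011100001
001111000110110011
011001101111111111
111111111000000001
count of 1: 10

10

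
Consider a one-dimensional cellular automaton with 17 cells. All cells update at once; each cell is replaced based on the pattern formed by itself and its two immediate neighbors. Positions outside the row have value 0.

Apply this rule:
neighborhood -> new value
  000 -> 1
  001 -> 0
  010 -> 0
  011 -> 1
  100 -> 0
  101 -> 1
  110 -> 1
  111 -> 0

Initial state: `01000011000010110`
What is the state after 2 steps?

00011011011001110
11011111111001010

11011111111001010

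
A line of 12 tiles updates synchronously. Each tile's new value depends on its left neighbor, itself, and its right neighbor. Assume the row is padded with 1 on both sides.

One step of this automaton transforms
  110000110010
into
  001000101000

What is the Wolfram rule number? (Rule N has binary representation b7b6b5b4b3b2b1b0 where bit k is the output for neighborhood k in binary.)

24

position 0: 111 → 0  (bit 7 = 0)
position 1: 110 → 0  (bit 6 = 0)
position 11: 101 → 0  (bit 5 = 0)
position 2: 100 → 1  (bit 4 = 1)
position 6: 011 → 1  (bit 3 = 1)
position 10: 010 → 0  (bit 2 = 0)
position 5: 001 → 0  (bit 1 = 0)
position 3: 000 → 0  (bit 0 = 0)
bits b7..b0 = 00011000 = 24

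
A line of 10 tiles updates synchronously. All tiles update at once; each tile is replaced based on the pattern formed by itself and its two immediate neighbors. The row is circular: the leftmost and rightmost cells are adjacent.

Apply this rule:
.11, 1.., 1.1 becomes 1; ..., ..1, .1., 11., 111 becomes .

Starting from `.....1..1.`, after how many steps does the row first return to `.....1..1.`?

......1..1
1......1..
.1......1.
..1......1
1..1......
.1..1.....
..1..1....
...1..1...
....1..1..
.....1..1.

10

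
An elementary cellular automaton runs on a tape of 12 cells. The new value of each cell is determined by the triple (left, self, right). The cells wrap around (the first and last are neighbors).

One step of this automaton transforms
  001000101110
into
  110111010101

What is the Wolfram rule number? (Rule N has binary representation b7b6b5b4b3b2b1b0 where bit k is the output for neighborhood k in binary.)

position 9: 111 → 1  (bit 7 = 1)
position 10: 110 → 0  (bit 6 = 0)
position 7: 101 → 1  (bit 5 = 1)
position 3: 100 → 1  (bit 4 = 1)
position 8: 011 → 0  (bit 3 = 0)
position 2: 010 → 0  (bit 2 = 0)
position 1: 001 → 1  (bit 1 = 1)
position 0: 000 → 1  (bit 0 = 1)
bits b7..b0 = 10110011 = 179

179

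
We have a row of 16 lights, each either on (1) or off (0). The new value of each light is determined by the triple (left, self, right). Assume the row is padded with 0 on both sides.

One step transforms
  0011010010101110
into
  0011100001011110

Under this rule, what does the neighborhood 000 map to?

At position 0 the neighborhood is 000; the next row has 0 there.

0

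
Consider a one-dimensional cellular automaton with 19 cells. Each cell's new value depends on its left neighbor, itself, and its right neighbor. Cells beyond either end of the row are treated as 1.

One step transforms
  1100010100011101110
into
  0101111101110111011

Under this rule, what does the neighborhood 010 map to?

At position 5 the neighborhood is 010; the next row has 1 there.

1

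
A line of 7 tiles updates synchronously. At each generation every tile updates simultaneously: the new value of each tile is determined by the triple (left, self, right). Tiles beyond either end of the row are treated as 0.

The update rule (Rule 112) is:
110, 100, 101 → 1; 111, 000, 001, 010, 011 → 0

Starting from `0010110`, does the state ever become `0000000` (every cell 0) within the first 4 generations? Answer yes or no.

generation 1: 0001011
generation 2: 0000101
generation 3: 0000010
generation 4: 0000001
generation 4 is 0000001, still not uniform 0

no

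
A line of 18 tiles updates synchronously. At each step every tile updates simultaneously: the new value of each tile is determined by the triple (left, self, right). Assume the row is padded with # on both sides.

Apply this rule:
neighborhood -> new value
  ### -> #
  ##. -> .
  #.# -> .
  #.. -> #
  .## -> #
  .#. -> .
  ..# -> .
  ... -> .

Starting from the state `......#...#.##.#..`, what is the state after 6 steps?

..#..#......#.....

step 1: #......#....#...#.
step 2: .#......#....#....
step 3: ..#......#....#...
step 4: #..#......#....#..
step 5: .#..#......#....#.
step 6: ..#..#......#.....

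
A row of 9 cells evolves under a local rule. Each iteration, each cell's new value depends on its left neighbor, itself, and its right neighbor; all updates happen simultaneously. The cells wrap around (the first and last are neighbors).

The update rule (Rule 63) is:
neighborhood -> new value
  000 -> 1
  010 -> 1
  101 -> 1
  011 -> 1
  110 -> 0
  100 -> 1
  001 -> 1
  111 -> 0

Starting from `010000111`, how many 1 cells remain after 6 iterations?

3

iteration 1: 111111100
iteration 2: 100000011
iteration 3: 011111110
iteration 4: 110000001
iteration 5: 001111111
iteration 6: 111000000
count of 1: 3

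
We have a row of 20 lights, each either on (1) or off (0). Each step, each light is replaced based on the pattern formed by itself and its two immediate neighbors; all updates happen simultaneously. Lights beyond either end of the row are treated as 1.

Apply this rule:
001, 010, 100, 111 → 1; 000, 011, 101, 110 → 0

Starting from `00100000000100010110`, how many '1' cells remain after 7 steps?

11

11110000001110110000
11101000010100001001
11001100110110011110
10110011000001101100
00001100100010000011
10010011110111000101
01111101100010101100
count of 1: 11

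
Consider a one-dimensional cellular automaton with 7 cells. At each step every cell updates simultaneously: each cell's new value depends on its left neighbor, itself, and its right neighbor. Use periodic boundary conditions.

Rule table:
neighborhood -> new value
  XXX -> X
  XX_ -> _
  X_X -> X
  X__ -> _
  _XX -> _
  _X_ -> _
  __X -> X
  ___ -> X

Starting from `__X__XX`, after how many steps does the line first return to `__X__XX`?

14

_X__X__
X__X__X
__X__X_
XX__X__
___X__X
_XX__X_
X___X__
__XX__X
_X___X_
X__XX__
__X___X
_X__XX_
X__X___
__X__XX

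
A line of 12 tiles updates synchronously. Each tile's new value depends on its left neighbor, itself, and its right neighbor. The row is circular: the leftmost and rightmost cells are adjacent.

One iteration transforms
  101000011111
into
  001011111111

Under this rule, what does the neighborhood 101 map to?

At position 1 the neighborhood is 101; the next row has 0 there.

0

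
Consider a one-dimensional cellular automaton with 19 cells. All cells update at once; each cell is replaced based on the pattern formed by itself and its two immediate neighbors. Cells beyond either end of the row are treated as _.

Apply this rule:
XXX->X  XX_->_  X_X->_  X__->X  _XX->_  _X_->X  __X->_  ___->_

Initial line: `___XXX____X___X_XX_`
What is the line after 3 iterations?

____X___X___X___X_X

____X_X___XX__X___X
____X_XX____X_XX__X
____X___X___X___X_X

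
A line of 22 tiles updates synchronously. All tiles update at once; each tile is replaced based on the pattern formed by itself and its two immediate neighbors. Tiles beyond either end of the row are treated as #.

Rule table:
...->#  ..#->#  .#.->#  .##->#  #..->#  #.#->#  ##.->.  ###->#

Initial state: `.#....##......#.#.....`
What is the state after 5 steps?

###.##################

#######.##############
######.###############
#####.################
####.#################
###.##################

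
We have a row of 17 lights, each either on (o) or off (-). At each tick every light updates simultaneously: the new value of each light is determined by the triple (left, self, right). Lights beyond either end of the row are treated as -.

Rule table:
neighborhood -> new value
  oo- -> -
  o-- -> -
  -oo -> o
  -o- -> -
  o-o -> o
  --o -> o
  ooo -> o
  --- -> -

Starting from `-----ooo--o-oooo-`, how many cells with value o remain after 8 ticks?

----ooo--o-oooo--
---ooo--o-oooo---
--ooo--o-oooo----
-ooo--o-oooo-----
ooo--o-oooo------
oo--o-oooo-------
o--o-oooo--------
--o-oooo---------
count of o: 5

5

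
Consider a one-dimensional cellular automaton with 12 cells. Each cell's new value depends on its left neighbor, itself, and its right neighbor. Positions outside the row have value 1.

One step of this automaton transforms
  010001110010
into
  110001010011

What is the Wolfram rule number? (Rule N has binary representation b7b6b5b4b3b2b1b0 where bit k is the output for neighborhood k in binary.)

108

position 6: 111 → 0  (bit 7 = 0)
position 7: 110 → 1  (bit 6 = 1)
position 0: 101 → 1  (bit 5 = 1)
position 2: 100 → 0  (bit 4 = 0)
position 5: 011 → 1  (bit 3 = 1)
position 1: 010 → 1  (bit 2 = 1)
position 4: 001 → 0  (bit 1 = 0)
position 3: 000 → 0  (bit 0 = 0)
bits b7..b0 = 01101100 = 108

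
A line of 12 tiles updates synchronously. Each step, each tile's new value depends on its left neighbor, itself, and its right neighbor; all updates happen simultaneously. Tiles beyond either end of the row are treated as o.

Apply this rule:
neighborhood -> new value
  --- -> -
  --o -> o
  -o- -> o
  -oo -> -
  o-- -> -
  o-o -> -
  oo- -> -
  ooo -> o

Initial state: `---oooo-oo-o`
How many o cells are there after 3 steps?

--o-oo------
-oo--------o
----------o-
count of o: 1

1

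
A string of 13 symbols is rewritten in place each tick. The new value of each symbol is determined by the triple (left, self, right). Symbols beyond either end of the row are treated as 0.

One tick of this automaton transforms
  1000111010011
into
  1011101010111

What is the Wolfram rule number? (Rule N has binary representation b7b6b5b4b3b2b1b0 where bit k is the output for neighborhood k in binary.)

79

position 5: 111 → 0  (bit 7 = 0)
position 6: 110 → 1  (bit 6 = 1)
position 7: 101 → 0  (bit 5 = 0)
position 1: 100 → 0  (bit 4 = 0)
position 4: 011 → 1  (bit 3 = 1)
position 0: 010 → 1  (bit 2 = 1)
position 3: 001 → 1  (bit 1 = 1)
position 2: 000 → 1  (bit 0 = 1)
bits b7..b0 = 01001111 = 79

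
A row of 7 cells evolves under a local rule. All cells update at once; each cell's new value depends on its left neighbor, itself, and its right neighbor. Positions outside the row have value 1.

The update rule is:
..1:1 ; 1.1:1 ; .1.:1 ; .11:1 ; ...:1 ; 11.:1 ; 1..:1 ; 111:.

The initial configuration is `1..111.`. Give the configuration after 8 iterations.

1111.11
...111.
1111.11  (repeats iteration 1; period 2)
iteration 8: ...111.

...111.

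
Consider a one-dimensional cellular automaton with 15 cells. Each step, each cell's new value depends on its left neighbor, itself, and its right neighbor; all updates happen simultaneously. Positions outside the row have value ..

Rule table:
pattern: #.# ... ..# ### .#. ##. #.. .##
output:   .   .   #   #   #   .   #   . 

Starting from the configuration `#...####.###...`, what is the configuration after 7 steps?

....#...#..##.#

##.#.##...#.#..
...#...#.##.##.
..###.##......#
.#.#....#....##
##.##..###..#..
.....##.#.####.
....#...#..##.#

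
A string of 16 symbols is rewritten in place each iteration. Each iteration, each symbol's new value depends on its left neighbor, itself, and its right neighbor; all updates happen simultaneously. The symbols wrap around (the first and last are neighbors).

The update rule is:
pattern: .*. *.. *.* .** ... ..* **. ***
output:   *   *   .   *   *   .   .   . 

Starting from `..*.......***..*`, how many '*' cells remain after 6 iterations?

iteration 1: *.*******.*..*.*
iteration 2: ..*.......**.*.*
iteration 3: *.*******.*..*.*  (repeats iteration 1; period 2)
iteration 6: ..*.......**.*.*
count of *: 5

5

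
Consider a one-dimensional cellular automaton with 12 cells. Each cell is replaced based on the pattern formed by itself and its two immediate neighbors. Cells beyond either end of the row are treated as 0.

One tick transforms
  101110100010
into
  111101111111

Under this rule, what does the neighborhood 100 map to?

At position 7 the neighborhood is 100; the next row has 1 there.

1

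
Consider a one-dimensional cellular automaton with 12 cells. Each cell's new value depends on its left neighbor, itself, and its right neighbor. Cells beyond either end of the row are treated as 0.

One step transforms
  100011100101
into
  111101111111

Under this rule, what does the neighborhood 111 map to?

1

At position 5 the neighborhood is 111; the next row has 1 there.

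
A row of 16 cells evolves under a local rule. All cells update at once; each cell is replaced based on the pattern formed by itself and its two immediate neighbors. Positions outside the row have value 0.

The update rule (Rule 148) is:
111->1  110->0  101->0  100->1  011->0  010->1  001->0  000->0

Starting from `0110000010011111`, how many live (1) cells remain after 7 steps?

3

step 1: 0001000011001110
step 2: 0001100000100101
step 3: 0000010000110101
step 4: 0000011000000101
step 5: 0000000100000101
step 6: 0000000110000101
step 7: 0000000001000101
count of 1: 3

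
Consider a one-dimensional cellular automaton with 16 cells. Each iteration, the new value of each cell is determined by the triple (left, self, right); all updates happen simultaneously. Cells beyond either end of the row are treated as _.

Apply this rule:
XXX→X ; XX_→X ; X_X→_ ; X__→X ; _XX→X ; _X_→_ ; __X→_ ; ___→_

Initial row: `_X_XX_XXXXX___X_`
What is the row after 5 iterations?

___XX_XXXXXXXXXX

___XX_XXXXXX___X
___XX_XXXXXXX___
___XX_XXXXXXXX__
___XX_XXXXXXXXX_
___XX_XXXXXXXXXX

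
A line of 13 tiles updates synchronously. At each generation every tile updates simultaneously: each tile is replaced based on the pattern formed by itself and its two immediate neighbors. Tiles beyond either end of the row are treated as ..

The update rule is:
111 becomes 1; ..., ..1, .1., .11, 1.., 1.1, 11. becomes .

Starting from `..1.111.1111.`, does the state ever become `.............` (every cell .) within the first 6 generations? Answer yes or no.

yes

.....1...11..
.............
all cells are . at generation 2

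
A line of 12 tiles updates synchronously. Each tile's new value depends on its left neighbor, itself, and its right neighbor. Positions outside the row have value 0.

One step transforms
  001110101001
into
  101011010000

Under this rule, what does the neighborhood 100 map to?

At position 9 the neighborhood is 100; the next row has 0 there.

0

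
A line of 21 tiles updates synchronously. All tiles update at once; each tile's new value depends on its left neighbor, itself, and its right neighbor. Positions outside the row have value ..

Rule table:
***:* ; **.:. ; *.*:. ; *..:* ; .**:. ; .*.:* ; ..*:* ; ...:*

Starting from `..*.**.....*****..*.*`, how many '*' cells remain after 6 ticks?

9

tick 1: ***...*****.***.***.*
tick 2: .*.***.***...*...*..*
tick 3: **..*...*.***********
tick 4: ..*******..*********.
tick 5: **.*****.**.*******.*
tick 6: ....***......*****..*
count of *: 9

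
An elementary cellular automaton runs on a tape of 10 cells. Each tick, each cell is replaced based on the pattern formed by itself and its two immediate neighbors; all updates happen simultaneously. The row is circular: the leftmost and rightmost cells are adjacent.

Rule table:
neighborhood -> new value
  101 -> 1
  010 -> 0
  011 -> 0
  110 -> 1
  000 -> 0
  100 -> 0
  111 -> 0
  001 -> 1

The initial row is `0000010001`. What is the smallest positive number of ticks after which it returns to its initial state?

tick 1: 0000100010
tick 2: 0001000100
tick 3: 0010001000
tick 4: 0100010000
tick 5: 1000100000
tick 6: 0001000001
tick 7: 0010000010
tick 8: 0100000100
tick 9: 1000001000
tick 10: 0000010001

10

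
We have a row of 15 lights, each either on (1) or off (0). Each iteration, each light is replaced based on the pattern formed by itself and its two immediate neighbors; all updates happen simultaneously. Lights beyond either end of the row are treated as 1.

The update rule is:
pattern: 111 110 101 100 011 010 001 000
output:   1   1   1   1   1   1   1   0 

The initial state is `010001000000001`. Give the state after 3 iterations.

iteration 1: 111011100000011
iteration 2: 111111110000111
iteration 3: 111111111001111

111111111001111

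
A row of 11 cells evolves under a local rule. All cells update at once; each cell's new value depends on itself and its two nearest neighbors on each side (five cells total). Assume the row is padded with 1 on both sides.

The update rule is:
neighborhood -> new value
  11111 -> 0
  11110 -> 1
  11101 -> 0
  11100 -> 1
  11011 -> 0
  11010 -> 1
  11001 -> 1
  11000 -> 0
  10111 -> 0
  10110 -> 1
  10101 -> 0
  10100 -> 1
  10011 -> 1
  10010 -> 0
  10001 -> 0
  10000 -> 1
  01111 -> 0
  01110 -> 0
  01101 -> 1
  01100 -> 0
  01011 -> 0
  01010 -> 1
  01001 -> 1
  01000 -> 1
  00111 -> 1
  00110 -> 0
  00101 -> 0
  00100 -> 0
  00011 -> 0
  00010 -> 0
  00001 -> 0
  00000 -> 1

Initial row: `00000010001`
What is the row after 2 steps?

01110001001
00010000111

00010000111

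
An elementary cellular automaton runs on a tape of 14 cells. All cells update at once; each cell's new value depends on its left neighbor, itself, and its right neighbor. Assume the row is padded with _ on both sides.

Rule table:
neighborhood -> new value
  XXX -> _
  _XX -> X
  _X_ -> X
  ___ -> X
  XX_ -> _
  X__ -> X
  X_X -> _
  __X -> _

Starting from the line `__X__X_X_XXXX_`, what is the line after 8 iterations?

iteration 1: X_XX_X_X_X___X
iteration 2: X_X__X_X_XXX_X
iteration 3: X_XX_X_X_X___X  (repeats iteration 1; period 2)
iteration 8: X_X__X_X_XXX_X

X_X__X_X_XXX_X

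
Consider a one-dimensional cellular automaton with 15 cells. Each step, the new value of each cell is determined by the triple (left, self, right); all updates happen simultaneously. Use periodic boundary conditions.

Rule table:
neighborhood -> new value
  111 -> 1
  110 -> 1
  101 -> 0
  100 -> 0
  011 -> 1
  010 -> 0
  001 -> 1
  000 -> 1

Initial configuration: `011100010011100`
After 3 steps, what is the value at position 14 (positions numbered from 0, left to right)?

111101100111101
111101101111101
111101101111101
position 14 holds 1

1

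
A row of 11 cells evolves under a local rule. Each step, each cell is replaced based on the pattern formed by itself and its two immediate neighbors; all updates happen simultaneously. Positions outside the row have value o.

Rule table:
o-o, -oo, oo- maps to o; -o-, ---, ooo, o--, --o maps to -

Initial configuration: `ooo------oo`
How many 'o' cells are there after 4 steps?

1

--o------o-
----------o
----------o  (fixed point — unchanged through step 4)
count of o: 1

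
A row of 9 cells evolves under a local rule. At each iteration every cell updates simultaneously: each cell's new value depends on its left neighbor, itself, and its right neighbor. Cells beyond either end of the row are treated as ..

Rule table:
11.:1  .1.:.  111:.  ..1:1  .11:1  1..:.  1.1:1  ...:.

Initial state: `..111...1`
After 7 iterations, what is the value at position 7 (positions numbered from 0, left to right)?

.11.1..1.
1111..1..
1..1.1...
..1.1....
.1.1.....
1.1......
.1.......
position 7 holds .

.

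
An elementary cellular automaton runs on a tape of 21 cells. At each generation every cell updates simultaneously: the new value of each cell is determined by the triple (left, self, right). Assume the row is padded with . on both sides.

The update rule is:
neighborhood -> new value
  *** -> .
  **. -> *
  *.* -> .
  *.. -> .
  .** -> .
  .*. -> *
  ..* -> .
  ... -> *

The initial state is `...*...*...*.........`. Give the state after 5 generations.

.*.*.*.*.*.*.****.*.*

generation 1: **.*.*.*.*.*.********
generation 2: .*.*.*.*.*.*........*
generation 3: .*.*.*.*.*.*.******.*
generation 4: .*.*.*.*.*.*......*.*
generation 5: .*.*.*.*.*.*.****.*.*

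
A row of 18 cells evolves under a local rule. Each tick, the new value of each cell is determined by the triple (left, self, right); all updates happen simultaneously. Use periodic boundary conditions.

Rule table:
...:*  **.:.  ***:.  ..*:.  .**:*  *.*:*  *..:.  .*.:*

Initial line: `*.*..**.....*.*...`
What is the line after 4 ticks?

***..*..***.***.*.
*....*..*..**..***
..**.*..*..*...*..
*.*.**..*..*.*.*.*

*.*.**..*..*.*.*.*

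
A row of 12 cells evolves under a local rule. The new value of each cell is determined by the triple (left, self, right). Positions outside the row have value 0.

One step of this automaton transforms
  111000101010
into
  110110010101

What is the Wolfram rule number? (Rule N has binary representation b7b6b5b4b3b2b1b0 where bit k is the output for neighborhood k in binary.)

position 1: 111 → 1  (bit 7 = 1)
position 2: 110 → 0  (bit 6 = 0)
position 7: 101 → 1  (bit 5 = 1)
position 3: 100 → 1  (bit 4 = 1)
position 0: 011 → 1  (bit 3 = 1)
position 6: 010 → 0  (bit 2 = 0)
position 5: 001 → 0  (bit 1 = 0)
position 4: 000 → 1  (bit 0 = 1)
bits b7..b0 = 10111001 = 185

185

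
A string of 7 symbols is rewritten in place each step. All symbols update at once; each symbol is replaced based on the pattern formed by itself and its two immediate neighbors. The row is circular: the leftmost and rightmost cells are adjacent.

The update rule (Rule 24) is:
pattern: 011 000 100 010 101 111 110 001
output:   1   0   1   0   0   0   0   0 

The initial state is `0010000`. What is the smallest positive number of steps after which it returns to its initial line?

7

0001000
0000100
0000010
0000001
1000000
0100000
0010000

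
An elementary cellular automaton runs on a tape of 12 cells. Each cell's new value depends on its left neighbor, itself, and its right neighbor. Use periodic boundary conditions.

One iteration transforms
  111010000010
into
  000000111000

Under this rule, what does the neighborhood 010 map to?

At position 4 the neighborhood is 010; the next row has 0 there.

0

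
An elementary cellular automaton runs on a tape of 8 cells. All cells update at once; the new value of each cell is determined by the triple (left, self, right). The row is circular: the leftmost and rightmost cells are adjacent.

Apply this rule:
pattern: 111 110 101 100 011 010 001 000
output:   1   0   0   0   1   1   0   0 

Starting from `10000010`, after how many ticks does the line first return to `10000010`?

tick 1: 10000010

1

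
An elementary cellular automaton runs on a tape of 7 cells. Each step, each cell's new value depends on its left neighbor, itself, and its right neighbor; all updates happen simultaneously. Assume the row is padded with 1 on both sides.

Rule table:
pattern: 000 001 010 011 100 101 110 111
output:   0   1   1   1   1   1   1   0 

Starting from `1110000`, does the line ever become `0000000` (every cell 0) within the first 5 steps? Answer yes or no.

yes

0011001
1111111
0000000
all cells are 0 at step 3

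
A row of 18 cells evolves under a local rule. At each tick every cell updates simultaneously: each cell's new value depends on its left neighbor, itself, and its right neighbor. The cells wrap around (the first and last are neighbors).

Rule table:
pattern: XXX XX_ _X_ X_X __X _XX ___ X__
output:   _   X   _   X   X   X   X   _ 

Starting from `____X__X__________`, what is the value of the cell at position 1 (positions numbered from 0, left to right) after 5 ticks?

XXXX__X__XXXXXXXXX
___X_X__XX________
XXX_X__XXX_XXXXXXX
__XX__XX_XXX______
XXXX_XXXXX_X_XXXXX
position 1 holds X

X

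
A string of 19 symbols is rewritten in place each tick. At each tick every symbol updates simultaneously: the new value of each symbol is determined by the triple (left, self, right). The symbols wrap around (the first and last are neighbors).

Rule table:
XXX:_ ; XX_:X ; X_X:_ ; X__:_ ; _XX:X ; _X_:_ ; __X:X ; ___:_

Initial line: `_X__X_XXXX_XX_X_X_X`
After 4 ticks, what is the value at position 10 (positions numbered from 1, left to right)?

X

___X__X__X_XX______
__X__X__X__XX______
_X__X__X__XXX______
X__X__X__XX_X______
position 10 holds X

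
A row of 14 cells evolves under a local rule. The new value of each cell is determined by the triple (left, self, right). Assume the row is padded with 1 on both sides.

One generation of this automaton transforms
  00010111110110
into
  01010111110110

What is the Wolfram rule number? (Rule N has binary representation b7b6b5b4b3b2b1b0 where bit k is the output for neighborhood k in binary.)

position 6: 111 → 1  (bit 7 = 1)
position 9: 110 → 1  (bit 6 = 1)
position 4: 101 → 0  (bit 5 = 0)
position 0: 100 → 0  (bit 4 = 0)
position 5: 011 → 1  (bit 3 = 1)
position 3: 010 → 1  (bit 2 = 1)
position 2: 001 → 0  (bit 1 = 0)
position 1: 000 → 1  (bit 0 = 1)
bits b7..b0 = 11001101 = 205

205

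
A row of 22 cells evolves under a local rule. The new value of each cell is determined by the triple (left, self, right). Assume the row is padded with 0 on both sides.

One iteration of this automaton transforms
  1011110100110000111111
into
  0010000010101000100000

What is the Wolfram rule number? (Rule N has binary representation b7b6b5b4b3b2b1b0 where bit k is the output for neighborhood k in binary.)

24

position 3: 111 → 0  (bit 7 = 0)
position 5: 110 → 0  (bit 6 = 0)
position 1: 101 → 0  (bit 5 = 0)
position 8: 100 → 1  (bit 4 = 1)
position 2: 011 → 1  (bit 3 = 1)
position 0: 010 → 0  (bit 2 = 0)
position 9: 001 → 0  (bit 1 = 0)
position 13: 000 → 0  (bit 0 = 0)
bits b7..b0 = 00011000 = 24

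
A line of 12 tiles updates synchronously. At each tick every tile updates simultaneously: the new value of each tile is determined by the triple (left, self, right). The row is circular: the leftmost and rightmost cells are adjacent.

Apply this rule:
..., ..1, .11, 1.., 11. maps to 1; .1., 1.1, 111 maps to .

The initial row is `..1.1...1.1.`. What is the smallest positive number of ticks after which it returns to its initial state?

11...111...1
.11111.11111
.1...1.1...1
..111...111.
111.11111.11
..1.1...1.1.

6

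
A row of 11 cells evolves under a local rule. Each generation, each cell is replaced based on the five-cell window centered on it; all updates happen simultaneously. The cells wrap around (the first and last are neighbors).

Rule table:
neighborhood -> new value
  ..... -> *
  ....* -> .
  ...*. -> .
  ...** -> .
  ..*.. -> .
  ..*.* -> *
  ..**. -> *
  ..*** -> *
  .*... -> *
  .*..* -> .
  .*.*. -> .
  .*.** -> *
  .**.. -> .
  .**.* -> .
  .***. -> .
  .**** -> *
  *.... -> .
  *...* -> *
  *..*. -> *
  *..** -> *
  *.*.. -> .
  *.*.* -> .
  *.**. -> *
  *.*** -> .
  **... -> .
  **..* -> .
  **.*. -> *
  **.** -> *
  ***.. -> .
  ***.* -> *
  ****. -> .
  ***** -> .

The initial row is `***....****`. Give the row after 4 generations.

*.....***.*

.......**..
*****..*...
**....*.**.
*.....***.*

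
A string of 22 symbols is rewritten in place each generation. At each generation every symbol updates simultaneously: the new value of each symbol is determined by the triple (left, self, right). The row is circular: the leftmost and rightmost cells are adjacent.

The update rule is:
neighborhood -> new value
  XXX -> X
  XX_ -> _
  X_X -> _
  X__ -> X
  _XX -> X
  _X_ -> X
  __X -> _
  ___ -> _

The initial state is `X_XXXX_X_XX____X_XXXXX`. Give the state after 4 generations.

generation 1: __XXX__X_X_X___X_XXXXX
generation 2: X_XX_X_X_X_XX__X_XXXX_
generation 3: X_X__X_X_X_X_X_X_XXX__
generation 4: X_XX_X_X_X_X_X_X_XX_X_

X_XX_X_X_X_X_X_X_XX_X_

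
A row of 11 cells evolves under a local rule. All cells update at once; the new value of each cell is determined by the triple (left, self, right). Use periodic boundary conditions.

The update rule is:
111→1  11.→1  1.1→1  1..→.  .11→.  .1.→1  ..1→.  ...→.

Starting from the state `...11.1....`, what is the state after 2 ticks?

.....11....

....111....
.....11....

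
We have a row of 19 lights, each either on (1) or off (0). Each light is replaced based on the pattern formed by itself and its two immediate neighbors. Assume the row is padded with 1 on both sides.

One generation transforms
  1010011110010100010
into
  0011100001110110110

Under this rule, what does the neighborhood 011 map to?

0

At position 5 the neighborhood is 011; the next row has 0 there.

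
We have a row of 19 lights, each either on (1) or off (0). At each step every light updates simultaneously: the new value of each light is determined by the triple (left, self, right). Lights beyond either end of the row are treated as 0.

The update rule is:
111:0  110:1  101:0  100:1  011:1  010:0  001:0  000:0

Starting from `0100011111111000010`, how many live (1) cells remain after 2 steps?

5

step 1: 0010010000001100001
step 2: 0001001000001110000
count of 1: 5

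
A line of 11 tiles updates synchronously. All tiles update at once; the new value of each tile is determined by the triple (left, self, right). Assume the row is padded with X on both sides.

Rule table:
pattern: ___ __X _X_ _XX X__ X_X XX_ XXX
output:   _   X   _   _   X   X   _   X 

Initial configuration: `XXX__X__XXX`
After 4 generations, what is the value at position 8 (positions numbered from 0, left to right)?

X

XX_XX_XX_XX
X_X__X__X_X
_X_XX_XX_X_
X_X__X__X_X
position 8 holds X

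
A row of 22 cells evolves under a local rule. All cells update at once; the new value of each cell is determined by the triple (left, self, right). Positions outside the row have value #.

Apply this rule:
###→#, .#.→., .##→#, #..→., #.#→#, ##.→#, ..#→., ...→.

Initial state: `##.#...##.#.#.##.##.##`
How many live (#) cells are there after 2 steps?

17

###....###.#.#########
###....####.##########
count of #: 17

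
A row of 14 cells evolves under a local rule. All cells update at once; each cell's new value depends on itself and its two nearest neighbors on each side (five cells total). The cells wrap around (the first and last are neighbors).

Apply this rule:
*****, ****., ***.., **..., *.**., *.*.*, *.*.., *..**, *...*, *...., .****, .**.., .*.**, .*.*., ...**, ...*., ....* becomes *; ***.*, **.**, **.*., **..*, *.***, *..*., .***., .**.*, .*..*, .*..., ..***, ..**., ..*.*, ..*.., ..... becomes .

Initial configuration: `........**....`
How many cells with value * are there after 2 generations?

5

......**.***..
....**.....***
count of *: 5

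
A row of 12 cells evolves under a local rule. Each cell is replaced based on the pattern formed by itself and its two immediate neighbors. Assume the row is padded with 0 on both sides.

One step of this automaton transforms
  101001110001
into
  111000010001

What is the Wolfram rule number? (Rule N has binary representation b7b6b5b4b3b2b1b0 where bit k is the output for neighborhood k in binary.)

position 6: 111 → 0  (bit 7 = 0)
position 7: 110 → 1  (bit 6 = 1)
position 1: 101 → 1  (bit 5 = 1)
position 3: 100 → 0  (bit 4 = 0)
position 5: 011 → 0  (bit 3 = 0)
position 0: 010 → 1  (bit 2 = 1)
position 4: 001 → 0  (bit 1 = 0)
position 9: 000 → 0  (bit 0 = 0)
bits b7..b0 = 01100100 = 100

100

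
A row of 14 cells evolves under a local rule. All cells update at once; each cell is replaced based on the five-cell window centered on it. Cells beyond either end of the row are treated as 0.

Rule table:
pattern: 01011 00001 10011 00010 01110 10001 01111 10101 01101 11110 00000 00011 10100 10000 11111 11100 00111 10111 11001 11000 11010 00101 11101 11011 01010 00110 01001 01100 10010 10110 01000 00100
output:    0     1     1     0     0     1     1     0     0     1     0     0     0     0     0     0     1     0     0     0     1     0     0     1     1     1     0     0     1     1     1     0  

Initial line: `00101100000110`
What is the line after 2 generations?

01100101001010

10001000010100
01100101001010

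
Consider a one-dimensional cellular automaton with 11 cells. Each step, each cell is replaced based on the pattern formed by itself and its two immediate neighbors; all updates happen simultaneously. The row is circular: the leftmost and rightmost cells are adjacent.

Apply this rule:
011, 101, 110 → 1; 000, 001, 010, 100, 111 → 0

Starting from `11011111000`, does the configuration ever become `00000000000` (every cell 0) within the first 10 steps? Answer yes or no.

step 1: 11110001000
step 2: 10010000000
step 3: 00000000000
all cells are 0 at step 3

yes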